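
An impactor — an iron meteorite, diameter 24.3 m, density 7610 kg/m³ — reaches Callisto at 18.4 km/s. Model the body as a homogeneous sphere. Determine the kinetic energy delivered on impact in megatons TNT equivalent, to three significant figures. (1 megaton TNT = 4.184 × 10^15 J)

v = 18400 m/s.
Mass m = (π/6) ρ d³ = (π/6) × 7610 × (24.3)³ = 5.717 × 10^7 kg
E = ½ m v² = 0.5 × 5.717 × 10^7 × (18400)² = 9.678 × 10^15 J
   = 9.678 × 10^15 / 4.184×10^15 = 2.313 Mt

E ≈ 2.31 Mt TNT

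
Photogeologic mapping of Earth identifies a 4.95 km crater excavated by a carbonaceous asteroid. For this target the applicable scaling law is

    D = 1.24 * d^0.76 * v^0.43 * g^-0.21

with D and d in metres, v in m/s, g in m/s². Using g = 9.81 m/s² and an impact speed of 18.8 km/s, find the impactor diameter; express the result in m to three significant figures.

d ≈ 393 m

Rearranging for d: d = [D / (1.24 · 18800^0.43 · 9.81^-0.21)]^(1/0.76).
D = 4950 m.
18800^0.43 = 68.85
9.81^-0.21 = 0.6191
Denominator = 1.24 × 68.85 × 0.6191 = 52.86
D / 52.86 = 4950 / 52.86 = 93.64
d = 93.64^(1/0.76) = 93.64^1.3158 = 392.7 m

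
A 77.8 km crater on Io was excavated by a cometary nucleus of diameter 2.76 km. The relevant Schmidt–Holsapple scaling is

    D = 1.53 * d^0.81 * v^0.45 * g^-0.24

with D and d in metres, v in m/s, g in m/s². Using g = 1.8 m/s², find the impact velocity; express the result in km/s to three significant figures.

v ≈ 25.2 km/s

Rearranging for v: v = [D / (1.53 · 2760^0.81 · 1.8^-0.24)]^(1/0.45).
D = 77800 m.
2760^0.81 = 612.5
1.8^-0.24 = 0.8684
Denominator = 1.53 × 612.5 × 0.8684 = 813.8
D / 813.8 = 77800 / 813.8 = 95.60
v = 95.60^(1/0.45) = 95.60^2.2222 = 25175 m/s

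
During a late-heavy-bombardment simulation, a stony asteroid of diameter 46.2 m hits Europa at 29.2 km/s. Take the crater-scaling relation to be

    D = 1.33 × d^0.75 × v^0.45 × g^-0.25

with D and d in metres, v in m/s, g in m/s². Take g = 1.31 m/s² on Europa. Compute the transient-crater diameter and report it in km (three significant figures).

In SI units: v = 29200 m/s.
d^0.75 = 46.2^0.75 = 17.72
v^0.45 = 29200^0.45 = 102.2
g^-0.25 = 1.31^-0.25 = 0.9347
D = 1.33 × 17.72 × 102.2 × 0.9347 = 2251 m
   = 2.251 km

D ≈ 2.25 km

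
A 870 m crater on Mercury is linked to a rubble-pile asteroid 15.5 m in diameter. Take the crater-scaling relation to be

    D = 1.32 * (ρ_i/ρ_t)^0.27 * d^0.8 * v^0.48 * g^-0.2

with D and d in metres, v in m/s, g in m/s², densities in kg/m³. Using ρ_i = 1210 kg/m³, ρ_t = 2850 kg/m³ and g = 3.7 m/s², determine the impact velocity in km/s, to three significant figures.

Rearranging for v: v = [D / (1.32 · (1210/2850)^0.27 · 15.5^0.8 · 3.7^-0.2)]^(1/0.48).
(1210/2850)^0.27 = 0.7935
15.5^0.8 = 8.959
3.7^-0.2 = 0.7698
Denominator = 1.32 × 0.7935 × 8.959 × 0.7698 = 7.224
D / 7.224 = 870 / 7.224 = 120.4
v = 120.4^(1/0.48) = 120.4^2.0833 = 21606 m/s

v ≈ 21.6 km/s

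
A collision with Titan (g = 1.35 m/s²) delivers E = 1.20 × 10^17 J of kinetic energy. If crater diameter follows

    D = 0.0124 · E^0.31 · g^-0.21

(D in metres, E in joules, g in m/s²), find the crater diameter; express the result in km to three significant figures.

D ≈ 2.29 km

E^0.31 = (1.20 × 10^17)^0.31 = 1.970 × 10^5
g^-0.21 = 1.35^-0.21 = 0.9389
D = 0.0124 × 1.970 × 10^5 × 0.9389 = 2294 m
   = 2.294 km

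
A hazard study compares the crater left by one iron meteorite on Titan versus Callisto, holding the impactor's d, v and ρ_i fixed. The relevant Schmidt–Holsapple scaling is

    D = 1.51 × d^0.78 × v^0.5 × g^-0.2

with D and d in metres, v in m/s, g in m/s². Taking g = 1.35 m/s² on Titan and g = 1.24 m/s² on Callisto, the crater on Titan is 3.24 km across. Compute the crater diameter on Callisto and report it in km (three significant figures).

All impactor-dependent factors cancel in the ratio, leaving D_Callisto/D_Titan = (g_Callisto/g_Titan)^-0.2.
(1.24/1.35)^-0.2 = 0.9185^-0.2 = 1.017
D_Callisto = 1.017 × 3.24 km = 3.30 km

D ≈ 3.30 km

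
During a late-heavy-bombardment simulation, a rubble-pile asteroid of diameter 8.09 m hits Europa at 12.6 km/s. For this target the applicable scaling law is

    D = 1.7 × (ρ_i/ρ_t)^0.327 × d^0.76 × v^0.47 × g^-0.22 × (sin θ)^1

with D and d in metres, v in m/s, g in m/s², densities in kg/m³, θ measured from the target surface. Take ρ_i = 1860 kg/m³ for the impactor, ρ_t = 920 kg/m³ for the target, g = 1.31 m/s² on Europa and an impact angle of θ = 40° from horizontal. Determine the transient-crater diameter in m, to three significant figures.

D ≈ 537 m

In SI units: v = 12600 m/s.
(ρ_i/ρ_t)^0.327 = (1860/920)^0.327 = 1.259
d^0.76 = 8.09^0.76 = 4.898
v^0.47 = 12600^0.47 = 84.56
g^-0.22 = 1.31^-0.22 = 0.9423
(sin 40°)^1 = 0.6428^1 = 0.6428
D = 1.7 × 1.259 × 4.898 × 84.56 × 0.9423 × 0.6428 = 536.9 m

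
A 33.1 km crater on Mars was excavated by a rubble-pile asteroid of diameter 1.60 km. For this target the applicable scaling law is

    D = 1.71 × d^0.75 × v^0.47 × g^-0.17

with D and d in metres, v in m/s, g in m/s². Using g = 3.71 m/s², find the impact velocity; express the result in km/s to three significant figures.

Rearranging for v: v = [D / (1.71 · 1600^0.75 · 3.71^-0.17)]^(1/0.47).
D = 33100 m.
1600^0.75 = 253.0
3.71^-0.17 = 0.8002
Denominator = 1.71 × 253.0 × 0.8002 = 346.2
D / 346.2 = 33100 / 346.2 = 95.61
v = 95.61^(1/0.47) = 95.61^2.1277 = 16365 m/s

v ≈ 16.4 km/s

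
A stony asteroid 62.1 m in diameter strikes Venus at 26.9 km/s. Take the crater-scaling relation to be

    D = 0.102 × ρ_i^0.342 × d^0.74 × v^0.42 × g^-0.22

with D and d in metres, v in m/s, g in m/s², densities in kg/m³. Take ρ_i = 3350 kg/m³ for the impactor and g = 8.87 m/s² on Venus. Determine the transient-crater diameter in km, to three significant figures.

D ≈ 1.56 km

In SI units: v = 26900 m/s.
ρ_i^0.342 = 3350^0.342 = 16.05
d^0.74 = 62.1^0.74 = 21.23
v^0.42 = 26900^0.42 = 72.53
g^-0.22 = 8.87^-0.22 = 0.6187
D = 0.102 × 16.05 × 21.23 × 72.53 × 0.6187 = 1560 m
   = 1.560 km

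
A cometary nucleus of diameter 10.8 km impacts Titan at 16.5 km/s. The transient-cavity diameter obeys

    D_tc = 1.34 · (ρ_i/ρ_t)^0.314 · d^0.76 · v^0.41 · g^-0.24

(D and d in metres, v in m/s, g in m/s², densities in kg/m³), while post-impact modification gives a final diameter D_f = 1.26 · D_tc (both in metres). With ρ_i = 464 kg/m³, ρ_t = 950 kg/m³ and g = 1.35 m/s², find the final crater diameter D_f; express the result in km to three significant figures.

D_f ≈ 78.2 km

In SI: d = 10800 m, v = 16500 m/s.
(ρ_i/ρ_t)^0.314 = (464/950)^0.314 = 0.7985
d^0.76 = 10800^0.76 = 1163
v^0.41 = 16500^0.41 = 53.60
g^-0.24 = 1.35^-0.24 = 0.9305
D_tc = 1.34 × 0.7985 × 1163 × 53.60 × 0.9305 = 62060 m
D_f = 1.26 × 62060 = 78196 m
     = 78.20 km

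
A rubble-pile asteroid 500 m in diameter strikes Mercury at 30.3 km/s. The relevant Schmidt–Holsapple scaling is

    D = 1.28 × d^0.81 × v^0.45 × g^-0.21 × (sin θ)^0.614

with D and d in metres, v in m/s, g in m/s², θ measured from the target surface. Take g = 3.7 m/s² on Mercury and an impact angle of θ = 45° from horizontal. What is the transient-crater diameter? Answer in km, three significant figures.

D ≈ 12.5 km

In SI units: v = 30300 m/s.
d^0.81 = 500^0.81 = 153.5
v^0.45 = 30300^0.45 = 103.9
g^-0.21 = 3.7^-0.21 = 0.7598
(sin 45°)^0.614 = 0.7071^0.614 = 0.8083
D = 1.28 × 153.5 × 103.9 × 0.7598 × 0.8083 = 12537 m
   = 12.54 km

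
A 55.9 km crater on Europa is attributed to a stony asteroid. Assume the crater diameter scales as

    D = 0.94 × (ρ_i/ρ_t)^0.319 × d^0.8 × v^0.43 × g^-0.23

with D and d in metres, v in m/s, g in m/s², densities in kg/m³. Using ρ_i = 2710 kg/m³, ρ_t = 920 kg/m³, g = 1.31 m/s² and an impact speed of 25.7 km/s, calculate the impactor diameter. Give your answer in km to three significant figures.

d ≈ 2.78 km

Rearranging for d: d = [D / (0.94 · (2710/920)^0.319 · 25700^0.43 · 1.31^-0.23)]^(1/0.8).
D = 55900 m.
(2710/920)^0.319 = 1.411
25700^0.43 = 78.75
1.31^-0.23 = 0.9398
Denominator = 0.94 × 1.411 × 78.75 × 0.9398 = 98.16
D / 98.16 = 55900 / 98.16 = 569.5
d = 569.5^(1/0.8) = 569.5^1.25 = 2782 m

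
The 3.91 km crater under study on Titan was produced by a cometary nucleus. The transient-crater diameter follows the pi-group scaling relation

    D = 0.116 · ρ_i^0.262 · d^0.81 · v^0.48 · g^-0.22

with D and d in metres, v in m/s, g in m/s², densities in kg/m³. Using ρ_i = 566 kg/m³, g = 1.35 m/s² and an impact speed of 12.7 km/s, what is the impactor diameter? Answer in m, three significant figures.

Rearranging for d: d = [D / (0.116 · 566^0.262 · 12700^0.48 · 1.35^-0.22)]^(1/0.81).
D = 3910 m.
566^0.262 = 5.263
12700^0.48 = 93.29
1.35^-0.22 = 0.9361
Denominator = 0.116 × 5.263 × 93.29 × 0.9361 = 53.31
D / 53.31 = 3910 / 53.31 = 73.34
d = 73.34^(1/0.81) = 73.34^1.2346 = 200.9 m

d ≈ 201 m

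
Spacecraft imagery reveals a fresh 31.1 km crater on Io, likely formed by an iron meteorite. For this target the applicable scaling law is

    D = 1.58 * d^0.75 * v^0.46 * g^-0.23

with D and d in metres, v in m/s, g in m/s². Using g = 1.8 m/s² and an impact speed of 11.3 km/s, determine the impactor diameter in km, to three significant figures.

Rearranging for d: d = [D / (1.58 · 11300^0.46 · 1.8^-0.23)]^(1/0.75).
D = 31100 m.
11300^0.46 = 73.18
1.8^-0.23 = 0.8735
Denominator = 1.58 × 73.18 × 0.8735 = 101.0
D / 101.0 = 31100 / 101.0 = 307.9
d = 307.9^(1/0.75) = 307.9^1.3333 = 2079 m

d ≈ 2.08 km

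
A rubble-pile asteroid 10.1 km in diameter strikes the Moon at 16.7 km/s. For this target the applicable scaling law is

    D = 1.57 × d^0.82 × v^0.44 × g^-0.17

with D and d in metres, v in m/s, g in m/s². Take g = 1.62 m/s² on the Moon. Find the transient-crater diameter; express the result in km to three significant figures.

In SI units: d = 10100 m, v = 16700 m/s.
d^0.82 = 10100^0.82 = 1921
v^0.44 = 16700^0.44 = 72.11
g^-0.17 = 1.62^-0.17 = 0.9213
D = 1.57 × 1921 × 72.11 × 0.9213 = 2.004 × 10^5 m
   = 200.4 km

D ≈ 200 km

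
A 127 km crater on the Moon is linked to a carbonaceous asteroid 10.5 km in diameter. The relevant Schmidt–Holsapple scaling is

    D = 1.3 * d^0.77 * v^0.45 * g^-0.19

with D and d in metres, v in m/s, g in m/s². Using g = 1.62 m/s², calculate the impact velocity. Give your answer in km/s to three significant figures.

v ≈ 19.8 km/s

Rearranging for v: v = [D / (1.3 · 10500^0.77 · 1.62^-0.19)]^(1/0.45).
D = 127000 m.
10500^0.77 = 1248
1.62^-0.19 = 0.9124
Denominator = 1.3 × 1248 × 0.9124 = 1480
D / 1480 = 127000 / 1480 = 85.81
v = 85.81^(1/0.45) = 85.81^2.2222 = 19802 m/s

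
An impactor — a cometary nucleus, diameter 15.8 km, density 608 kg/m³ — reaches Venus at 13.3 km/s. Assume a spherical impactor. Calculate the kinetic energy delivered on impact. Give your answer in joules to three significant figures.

E ≈ 1.11 × 10^23 J

d = 15800 m; v = 13300 m/s.
Mass m = (π/6) ρ d³ = (π/6) × 608 × (15800)³ = 1.256 × 10^15 kg
E = ½ m v² = 0.5 × 1.256 × 10^15 × (13300)² = 1.111 × 10^23 J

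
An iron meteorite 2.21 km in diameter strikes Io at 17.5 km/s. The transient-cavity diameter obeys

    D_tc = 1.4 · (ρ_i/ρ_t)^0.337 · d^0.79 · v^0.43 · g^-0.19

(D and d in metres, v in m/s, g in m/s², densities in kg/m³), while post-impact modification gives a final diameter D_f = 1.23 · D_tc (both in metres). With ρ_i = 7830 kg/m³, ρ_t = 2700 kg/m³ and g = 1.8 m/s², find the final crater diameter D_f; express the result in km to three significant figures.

D_f ≈ 64.6 km

In SI: d = 2210 m, v = 17500 m/s.
(ρ_i/ρ_t)^0.337 = (7830/2700)^0.337 = 1.432
d^0.79 = 2210^0.79 = 438.6
v^0.43 = 17500^0.43 = 66.76
g^-0.19 = 1.8^-0.19 = 0.8943
D_tc = 1.4 × 1.432 × 438.6 × 66.76 × 0.8943 = 52500 m
D_f = 1.23 × 52500 = 64575 m
     = 64.58 km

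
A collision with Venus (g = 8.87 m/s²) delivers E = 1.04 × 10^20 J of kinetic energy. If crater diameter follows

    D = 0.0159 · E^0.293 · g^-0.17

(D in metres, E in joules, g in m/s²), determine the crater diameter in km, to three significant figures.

E^0.293 = (1.04 × 10^20)^0.293 = 7.328 × 10^5
g^-0.17 = 8.87^-0.17 = 0.6900
D = 0.0159 × 7.328 × 10^5 × 0.6900 = 8040 m
   = 8.040 km

D ≈ 8.04 km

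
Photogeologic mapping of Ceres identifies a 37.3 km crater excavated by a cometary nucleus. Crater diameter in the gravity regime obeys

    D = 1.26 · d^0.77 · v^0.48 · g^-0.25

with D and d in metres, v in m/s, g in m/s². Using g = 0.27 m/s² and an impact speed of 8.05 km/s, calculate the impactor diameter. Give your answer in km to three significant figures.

d ≈ 1.54 km

Rearranging for d: d = [D / (1.26 · 8050^0.48 · 0.27^-0.25)]^(1/0.77).
D = 37300 m.
8050^0.48 = 74.95
0.27^-0.25 = 1.387
Denominator = 1.26 × 74.95 × 1.387 = 131.0
D / 131.0 = 37300 / 131.0 = 284.7
d = 284.7^(1/0.77) = 284.7^1.2987 = 1540 m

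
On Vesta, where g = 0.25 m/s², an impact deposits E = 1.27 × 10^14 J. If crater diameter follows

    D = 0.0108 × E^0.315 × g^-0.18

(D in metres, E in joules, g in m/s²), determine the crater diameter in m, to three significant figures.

E^0.315 = (1.27 × 10^14)^0.315 = 2.771 × 10^4
g^-0.18 = 0.25^-0.18 = 1.283
D = 0.0108 × 2.771 × 10^4 × 1.283 = 384.0 m

D ≈ 384 m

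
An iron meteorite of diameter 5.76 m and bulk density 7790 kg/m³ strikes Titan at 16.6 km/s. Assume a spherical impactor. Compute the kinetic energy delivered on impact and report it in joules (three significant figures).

E ≈ 1.07 × 10^14 J

v = 16600 m/s.
Mass m = (π/6) ρ d³ = (π/6) × 7790 × (5.76)³ = 7.795 × 10^5 kg
E = ½ m v² = 0.5 × 7.795 × 10^5 × (16600)² = 1.074 × 10^14 J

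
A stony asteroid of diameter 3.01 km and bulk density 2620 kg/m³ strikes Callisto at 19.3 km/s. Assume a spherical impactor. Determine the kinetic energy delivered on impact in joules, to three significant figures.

E ≈ 6.97 × 10^21 J

d = 3010 m; v = 19300 m/s.
Mass m = (π/6) ρ d³ = (π/6) × 2620 × (3010)³ = 3.741 × 10^13 kg
E = ½ m v² = 0.5 × 3.741 × 10^13 × (19300)² = 6.967 × 10^21 J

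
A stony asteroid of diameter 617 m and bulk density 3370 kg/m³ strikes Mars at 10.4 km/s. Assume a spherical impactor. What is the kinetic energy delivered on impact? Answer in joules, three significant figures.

E ≈ 2.24 × 10^19 J

v = 10400 m/s.
Mass m = (π/6) ρ d³ = (π/6) × 3370 × (617)³ = 4.145 × 10^11 kg
E = ½ m v² = 0.5 × 4.145 × 10^11 × (10400)² = 2.242 × 10^19 J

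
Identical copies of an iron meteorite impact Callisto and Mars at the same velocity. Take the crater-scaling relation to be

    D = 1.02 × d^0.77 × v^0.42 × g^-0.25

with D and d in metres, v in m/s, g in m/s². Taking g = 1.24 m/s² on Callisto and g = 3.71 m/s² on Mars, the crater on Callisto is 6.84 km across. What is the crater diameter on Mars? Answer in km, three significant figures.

D ≈ 5.20 km

All impactor-dependent factors cancel in the ratio, leaving D_Mars/D_Callisto = (g_Mars/g_Callisto)^-0.25.
(3.71/1.24)^-0.25 = 2.992^-0.25 = 0.7603
D_Mars = 0.7603 × 6.84 km = 5.20 km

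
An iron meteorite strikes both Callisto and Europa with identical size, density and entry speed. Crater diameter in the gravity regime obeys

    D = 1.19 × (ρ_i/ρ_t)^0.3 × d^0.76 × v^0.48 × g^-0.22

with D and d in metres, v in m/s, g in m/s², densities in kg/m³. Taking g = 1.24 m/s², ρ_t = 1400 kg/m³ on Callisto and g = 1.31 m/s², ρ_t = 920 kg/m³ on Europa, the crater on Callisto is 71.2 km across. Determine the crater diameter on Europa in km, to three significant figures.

D ≈ 79.8 km

The impactor-only factors (d, v, ρ_i) cancel in the ratio, leaving D_Europa/D_Callisto = (g_Europa/g_Callisto)^-0.22 · (ρ_t,Callisto/ρ_t,Europa)^0.3.
(1.31/1.24)^-0.22 = 1.056^-0.22 = 0.9881
(1400/920)^0.3 = 1.522^0.3 = 1.134
Ratio = 0.9881 × 1.134 = 1.121
D_Europa = 1.121 × 71.2 km = 79.8 km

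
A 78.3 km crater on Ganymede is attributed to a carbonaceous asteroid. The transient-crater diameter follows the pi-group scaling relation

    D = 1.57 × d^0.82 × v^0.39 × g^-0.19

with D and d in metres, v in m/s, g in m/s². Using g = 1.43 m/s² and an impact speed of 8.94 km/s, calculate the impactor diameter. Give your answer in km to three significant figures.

d ≈ 7.69 km

Rearranging for d: d = [D / (1.57 · 8940^0.39 · 1.43^-0.19)]^(1/0.82).
D = 78300 m.
8940^0.39 = 34.76
1.43^-0.19 = 0.9343
Denominator = 1.57 × 34.76 × 0.9343 = 50.99
D / 50.99 = 78300 / 50.99 = 1536
d = 1536^(1/0.82) = 1536^1.2195 = 7688 m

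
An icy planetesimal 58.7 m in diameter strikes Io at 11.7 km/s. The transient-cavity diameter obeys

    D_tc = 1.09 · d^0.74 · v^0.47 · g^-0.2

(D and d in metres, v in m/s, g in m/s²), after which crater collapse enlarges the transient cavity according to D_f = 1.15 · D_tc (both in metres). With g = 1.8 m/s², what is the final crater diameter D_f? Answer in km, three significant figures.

v = 11700 m/s.
d^0.74 = 58.7^0.74 = 20.36
v^0.47 = 11700^0.47 = 81.67
g^-0.2 = 1.8^-0.2 = 0.8891
D_tc = 1.09 × 20.36 × 81.67 × 0.8891 = 1611 m
D_f = 1.15 × 1611 = 1853 m
     = 1.853 km

D_f ≈ 1.85 km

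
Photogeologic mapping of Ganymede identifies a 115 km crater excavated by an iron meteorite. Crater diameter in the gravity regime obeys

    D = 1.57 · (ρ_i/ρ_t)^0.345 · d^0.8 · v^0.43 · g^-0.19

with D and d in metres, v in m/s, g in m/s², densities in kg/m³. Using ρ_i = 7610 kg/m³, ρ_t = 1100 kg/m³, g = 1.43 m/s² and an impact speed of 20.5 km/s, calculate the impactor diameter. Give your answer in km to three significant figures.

d ≈ 2.74 km

Rearranging for d: d = [D / (1.57 · (7610/1100)^0.345 · 20500^0.43 · 1.43^-0.19)]^(1/0.8).
D = 115000 m.
(7610/1100)^0.345 = 1.949
20500^0.43 = 71.46
1.43^-0.19 = 0.9343
Denominator = 1.57 × 1.949 × 71.46 × 0.9343 = 204.3
D / 204.3 = 115000 / 204.3 = 562.9
d = 562.9^(1/0.8) = 562.9^1.25 = 2742 m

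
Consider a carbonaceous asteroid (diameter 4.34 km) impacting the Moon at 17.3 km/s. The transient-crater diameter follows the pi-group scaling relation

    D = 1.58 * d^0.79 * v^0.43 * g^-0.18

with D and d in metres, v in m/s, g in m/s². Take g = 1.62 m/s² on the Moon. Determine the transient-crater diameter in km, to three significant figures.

D ≈ 71.9 km

In SI units: d = 4340 m, v = 17300 m/s.
d^0.79 = 4340^0.79 = 747.5
v^0.43 = 17300^0.43 = 66.43
g^-0.18 = 1.62^-0.18 = 0.9168
D = 1.58 × 747.5 × 66.43 × 0.9168 = 71930 m
   = 71.93 km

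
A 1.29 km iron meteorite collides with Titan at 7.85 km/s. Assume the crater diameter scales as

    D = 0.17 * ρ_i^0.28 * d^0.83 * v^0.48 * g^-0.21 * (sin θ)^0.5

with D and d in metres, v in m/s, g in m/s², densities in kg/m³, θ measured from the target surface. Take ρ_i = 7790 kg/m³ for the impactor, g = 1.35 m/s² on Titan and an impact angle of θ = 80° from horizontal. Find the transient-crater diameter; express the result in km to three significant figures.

D ≈ 55.0 km

In SI units: d = 1290 m, v = 7850 m/s.
ρ_i^0.28 = 7790^0.28 = 12.29
d^0.83 = 1290^0.83 = 381.8
v^0.48 = 7850^0.48 = 74.05
g^-0.21 = 1.35^-0.21 = 0.9389
(sin 80°)^0.5 = 0.9848^0.5 = 0.9924
D = 0.17 × 12.29 × 381.8 × 74.05 × 0.9389 × 0.9924 = 55039 m
   = 55.04 km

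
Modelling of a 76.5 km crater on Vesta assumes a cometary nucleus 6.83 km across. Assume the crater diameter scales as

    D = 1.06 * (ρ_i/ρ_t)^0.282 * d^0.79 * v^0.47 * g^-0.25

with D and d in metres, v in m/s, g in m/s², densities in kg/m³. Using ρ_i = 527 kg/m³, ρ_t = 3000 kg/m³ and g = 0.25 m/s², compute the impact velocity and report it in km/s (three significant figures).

v ≈ 10.6 km/s

Rearranging for v: v = [D / (1.06 · (527/3000)^0.282 · 6830^0.79 · 0.25^-0.25)]^(1/0.47).
D = 76500 m.
(527/3000)^0.282 = 0.6124
6830^0.79 = 1070
0.25^-0.25 = 1.414
Denominator = 1.06 × 0.6124 × 1070 × 1.414 = 982.1
D / 982.1 = 76500 / 982.1 = 77.89
v = 77.89^(1/0.47) = 77.89^2.1277 = 10580 m/s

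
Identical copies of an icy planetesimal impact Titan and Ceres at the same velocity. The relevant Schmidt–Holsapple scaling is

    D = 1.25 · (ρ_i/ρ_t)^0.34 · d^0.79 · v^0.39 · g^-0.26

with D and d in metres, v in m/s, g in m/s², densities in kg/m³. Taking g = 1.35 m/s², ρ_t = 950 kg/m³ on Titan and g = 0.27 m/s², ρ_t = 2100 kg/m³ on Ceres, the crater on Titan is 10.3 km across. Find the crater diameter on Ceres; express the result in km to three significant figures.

D ≈ 12.0 km

The impactor-only factors (d, v, ρ_i) cancel in the ratio, leaving D_Ceres/D_Titan = (g_Ceres/g_Titan)^-0.26 · (ρ_t,Titan/ρ_t,Ceres)^0.34.
(0.27/1.35)^-0.26 = 0.2000^-0.26 = 1.520
(950/2100)^0.34 = 0.4524^0.34 = 0.7636
Ratio = 1.520 × 0.7636 = 1.161
D_Ceres = 1.161 × 10.3 km = 12.0 km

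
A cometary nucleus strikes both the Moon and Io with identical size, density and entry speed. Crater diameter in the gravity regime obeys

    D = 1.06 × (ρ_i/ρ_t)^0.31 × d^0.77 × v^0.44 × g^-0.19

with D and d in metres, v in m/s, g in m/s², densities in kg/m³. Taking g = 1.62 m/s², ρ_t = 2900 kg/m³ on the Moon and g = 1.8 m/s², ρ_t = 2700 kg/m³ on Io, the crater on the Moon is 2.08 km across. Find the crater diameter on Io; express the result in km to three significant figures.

The impactor-only factors (d, v, ρ_i) cancel in the ratio, leaving D_Io/D_Moon = (g_Io/g_Moon)^-0.19 · (ρ_t,Moon/ρ_t,Io)^0.31.
(1.8/1.62)^-0.19 = 1.111^-0.19 = 0.9802
(2900/2700)^0.31 = 1.074^0.31 = 1.022
Ratio = 0.9802 × 1.022 = 1.002
D_Io = 1.002 × 2.08 km = 2.08 km

D ≈ 2.08 km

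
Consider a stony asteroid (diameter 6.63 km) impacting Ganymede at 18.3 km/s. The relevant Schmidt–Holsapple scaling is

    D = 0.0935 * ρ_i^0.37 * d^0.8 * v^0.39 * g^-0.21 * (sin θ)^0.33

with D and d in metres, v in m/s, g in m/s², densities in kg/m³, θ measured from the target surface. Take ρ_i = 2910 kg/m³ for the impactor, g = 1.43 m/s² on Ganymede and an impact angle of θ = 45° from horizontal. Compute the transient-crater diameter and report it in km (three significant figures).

In SI units: d = 6630 m, v = 18300 m/s.
ρ_i^0.37 = 2910^0.37 = 19.13
d^0.8 = 6630^0.8 = 1141
v^0.39 = 18300^0.39 = 45.96
g^-0.21 = 1.43^-0.21 = 0.9276
(sin 45°)^0.33 = 0.7071^0.33 = 0.8919
D = 0.0935 × 19.13 × 1141 × 45.96 × 0.9276 × 0.8919 = 77601 m
   = 77.60 km

D ≈ 77.6 km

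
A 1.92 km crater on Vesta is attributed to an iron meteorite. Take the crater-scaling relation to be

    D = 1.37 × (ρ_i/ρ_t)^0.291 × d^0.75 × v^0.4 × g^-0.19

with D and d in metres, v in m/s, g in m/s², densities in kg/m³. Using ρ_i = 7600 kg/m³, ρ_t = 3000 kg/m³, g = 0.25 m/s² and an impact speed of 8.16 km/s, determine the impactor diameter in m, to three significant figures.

d ≈ 63.1 m

Rearranging for d: d = [D / (1.37 · (7600/3000)^0.291 · 8160^0.4 · 0.25^-0.19)]^(1/0.75).
D = 1920 m.
(7600/3000)^0.291 = 1.311
8160^0.4 = 36.70
0.25^-0.19 = 1.301
Denominator = 1.37 × 1.311 × 36.70 × 1.301 = 85.76
D / 85.76 = 1920 / 85.76 = 22.39
d = 22.39^(1/0.75) = 22.39^1.3333 = 63.10 m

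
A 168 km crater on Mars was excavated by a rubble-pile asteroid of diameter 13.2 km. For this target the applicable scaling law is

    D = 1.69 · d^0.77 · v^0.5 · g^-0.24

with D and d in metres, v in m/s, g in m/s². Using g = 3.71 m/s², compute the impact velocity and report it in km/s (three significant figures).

v ≈ 8.36 km/s

Rearranging for v: v = [D / (1.69 · 13200^0.77 · 3.71^-0.24)]^(1/0.5).
D = 168000 m.
13200^0.77 = 1489
3.71^-0.24 = 0.7300
Denominator = 1.69 × 1489 × 0.7300 = 1837
D / 1837 = 168000 / 1837 = 91.45
v = 91.45^(1/0.5) = 91.45^2 = 8363 m/s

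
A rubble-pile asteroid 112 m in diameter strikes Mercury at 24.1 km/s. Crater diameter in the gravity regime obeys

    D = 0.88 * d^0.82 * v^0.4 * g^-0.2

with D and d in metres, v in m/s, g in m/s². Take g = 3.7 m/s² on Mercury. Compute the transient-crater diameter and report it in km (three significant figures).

In SI units: v = 24100 m/s.
d^0.82 = 112^0.82 = 47.90
v^0.4 = 24100^0.4 = 56.60
g^-0.2 = 3.7^-0.2 = 0.7698
D = 0.88 × 47.90 × 56.60 × 0.7698 = 1837 m
   = 1.837 km

D ≈ 1.84 km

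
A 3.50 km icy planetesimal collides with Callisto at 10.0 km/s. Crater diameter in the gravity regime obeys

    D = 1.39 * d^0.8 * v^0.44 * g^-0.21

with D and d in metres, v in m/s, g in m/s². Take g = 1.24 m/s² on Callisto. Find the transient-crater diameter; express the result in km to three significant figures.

In SI units: d = 3500 m, v = 10000 m/s.
d^0.8 = 3500^0.8 = 684.3
v^0.44 = 10000^0.44 = 57.54
g^-0.21 = 1.24^-0.21 = 0.9558
D = 1.39 × 684.3 × 57.54 × 0.9558 = 52312 m
   = 52.31 km

D ≈ 52.3 km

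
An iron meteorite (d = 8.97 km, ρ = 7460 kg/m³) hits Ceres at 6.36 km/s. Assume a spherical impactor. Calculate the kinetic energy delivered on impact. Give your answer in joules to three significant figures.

E ≈ 5.70 × 10^22 J

d = 8970 m; v = 6360 m/s.
Mass m = (π/6) ρ d³ = (π/6) × 7460 × (8970)³ = 2.819 × 10^15 kg
E = ½ m v² = 0.5 × 2.819 × 10^15 × (6360)² = 5.701 × 10^22 J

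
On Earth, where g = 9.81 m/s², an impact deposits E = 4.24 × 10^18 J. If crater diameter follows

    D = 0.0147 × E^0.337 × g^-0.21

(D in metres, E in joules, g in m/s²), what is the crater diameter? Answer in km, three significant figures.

D ≈ 17.2 km

E^0.337 = (4.24 × 10^18)^0.337 = 1.894 × 10^6
g^-0.21 = 9.81^-0.21 = 0.6191
D = 0.0147 × 1.894 × 10^6 × 0.6191 = 17237 m
   = 17.24 km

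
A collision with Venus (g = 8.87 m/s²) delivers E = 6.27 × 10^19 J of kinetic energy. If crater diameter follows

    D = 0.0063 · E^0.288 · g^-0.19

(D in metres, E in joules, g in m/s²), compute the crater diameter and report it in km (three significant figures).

D ≈ 2.09 km

E^0.288 = (6.27 × 10^19)^0.288 = 5.031 × 10^5
g^-0.19 = 8.87^-0.19 = 0.6605
D = 0.0063 × 5.031 × 10^5 × 0.6605 = 2093 m
   = 2.093 km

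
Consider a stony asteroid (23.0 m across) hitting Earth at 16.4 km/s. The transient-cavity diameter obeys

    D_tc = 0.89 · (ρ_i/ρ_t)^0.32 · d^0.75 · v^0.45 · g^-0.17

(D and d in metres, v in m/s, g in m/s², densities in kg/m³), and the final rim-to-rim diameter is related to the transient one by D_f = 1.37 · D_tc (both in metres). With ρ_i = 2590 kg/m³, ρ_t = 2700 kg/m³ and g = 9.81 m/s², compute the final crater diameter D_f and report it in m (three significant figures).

v = 16400 m/s.
(ρ_i/ρ_t)^0.32 = (2590/2700)^0.32 = 0.9868
d^0.75 = 23^0.75 = 10.50
v^0.45 = 16400^0.45 = 78.83
g^-0.17 = 9.81^-0.17 = 0.6783
D_tc = 0.89 × 0.9868 × 10.50 × 78.83 × 0.6783 = 493.1 m
D_f = 1.37 × 493.1 = 675.5 m

D_f ≈ 676 m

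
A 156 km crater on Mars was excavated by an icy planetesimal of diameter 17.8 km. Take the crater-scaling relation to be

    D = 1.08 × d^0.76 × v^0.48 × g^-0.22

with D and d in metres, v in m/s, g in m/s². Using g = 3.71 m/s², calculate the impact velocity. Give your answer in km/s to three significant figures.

Rearranging for v: v = [D / (1.08 · 17800^0.76 · 3.71^-0.22)]^(1/0.48).
D = 156000 m.
17800^0.76 = 1699
3.71^-0.22 = 0.7494
Denominator = 1.08 × 1699 × 0.7494 = 1375
D / 1375 = 156000 / 1375 = 113.5
v = 113.5^(1/0.48) = 113.5^2.0833 = 19106 m/s

v ≈ 19.1 km/s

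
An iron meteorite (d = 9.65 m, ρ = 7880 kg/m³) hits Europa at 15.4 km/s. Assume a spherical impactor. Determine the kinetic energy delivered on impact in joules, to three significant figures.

E ≈ 4.40 × 10^14 J

v = 15400 m/s.
Mass m = (π/6) ρ d³ = (π/6) × 7880 × (9.65)³ = 3.708 × 10^6 kg
E = ½ m v² = 0.5 × 3.708 × 10^6 × (15400)² = 4.397 × 10^14 J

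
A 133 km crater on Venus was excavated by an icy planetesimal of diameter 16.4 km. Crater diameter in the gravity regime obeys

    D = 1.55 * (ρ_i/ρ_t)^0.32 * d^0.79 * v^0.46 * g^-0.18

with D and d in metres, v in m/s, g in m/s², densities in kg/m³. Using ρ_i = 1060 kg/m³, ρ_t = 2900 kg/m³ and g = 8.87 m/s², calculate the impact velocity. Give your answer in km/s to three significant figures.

v ≈ 14.5 km/s

Rearranging for v: v = [D / (1.55 · (1060/2900)^0.32 · 16400^0.79 · 8.87^-0.18)]^(1/0.46).
D = 133000 m.
(1060/2900)^0.32 = 0.7247
16400^0.79 = 2137
8.87^-0.18 = 0.6751
Denominator = 1.55 × 0.7247 × 2137 × 0.6751 = 1621
D / 1621 = 133000 / 1621 = 82.05
v = 82.05^(1/0.46) = 82.05^2.1739 = 14488 m/s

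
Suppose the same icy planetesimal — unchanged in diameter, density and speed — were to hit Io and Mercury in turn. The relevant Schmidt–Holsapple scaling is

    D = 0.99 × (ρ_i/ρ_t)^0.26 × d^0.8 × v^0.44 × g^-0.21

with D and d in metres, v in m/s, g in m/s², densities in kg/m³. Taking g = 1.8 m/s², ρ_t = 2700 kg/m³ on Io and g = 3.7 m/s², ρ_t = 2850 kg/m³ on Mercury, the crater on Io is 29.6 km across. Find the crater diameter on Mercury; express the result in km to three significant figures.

The impactor-only factors (d, v, ρ_i) cancel in the ratio, leaving D_Mercury/D_Io = (g_Mercury/g_Io)^-0.21 · (ρ_t,Io/ρ_t,Mercury)^0.26.
(3.7/1.8)^-0.21 = 2.056^-0.21 = 0.8595
(2700/2850)^0.26 = 0.9474^0.26 = 0.9860
Ratio = 0.8595 × 0.9860 = 0.8475
D_Mercury = 0.8475 × 29.6 km = 25.1 km

D ≈ 25.1 km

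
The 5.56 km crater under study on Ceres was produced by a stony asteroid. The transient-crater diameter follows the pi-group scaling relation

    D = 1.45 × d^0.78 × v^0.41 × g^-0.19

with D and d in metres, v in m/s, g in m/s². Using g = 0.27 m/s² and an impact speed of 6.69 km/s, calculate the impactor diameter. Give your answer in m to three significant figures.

Rearranging for d: d = [D / (1.45 · 6690^0.41 · 0.27^-0.19)]^(1/0.78).
D = 5560 m.
6690^0.41 = 37.02
0.27^-0.19 = 1.282
Denominator = 1.45 × 37.02 × 1.282 = 68.82
D / 68.82 = 5560 / 68.82 = 80.79
d = 80.79^(1/0.78) = 80.79^1.2821 = 278.9 m

d ≈ 279 m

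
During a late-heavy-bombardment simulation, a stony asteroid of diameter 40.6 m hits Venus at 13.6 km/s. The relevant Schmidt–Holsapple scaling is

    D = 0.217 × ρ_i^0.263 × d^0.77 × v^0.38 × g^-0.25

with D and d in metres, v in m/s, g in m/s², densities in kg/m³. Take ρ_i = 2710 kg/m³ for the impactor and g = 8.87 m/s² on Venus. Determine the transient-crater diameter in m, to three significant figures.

D ≈ 648 m

In SI units: v = 13600 m/s.
ρ_i^0.263 = 2710^0.263 = 7.996
d^0.77 = 40.6^0.77 = 17.32
v^0.38 = 13600^0.38 = 37.22
g^-0.25 = 8.87^-0.25 = 0.5795
D = 0.217 × 7.996 × 17.32 × 37.22 × 0.5795 = 648.2 m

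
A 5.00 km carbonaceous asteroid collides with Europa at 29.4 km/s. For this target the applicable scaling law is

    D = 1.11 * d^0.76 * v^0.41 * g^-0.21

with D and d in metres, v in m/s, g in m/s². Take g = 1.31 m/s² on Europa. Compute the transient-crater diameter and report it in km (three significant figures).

D ≈ 46.1 km

In SI units: d = 5000 m, v = 29400 m/s.
d^0.76 = 5000^0.76 = 647.5
v^0.41 = 29400^0.41 = 67.92
g^-0.21 = 1.31^-0.21 = 0.9449
D = 1.11 × 647.5 × 67.92 × 0.9449 = 46126 m
   = 46.13 km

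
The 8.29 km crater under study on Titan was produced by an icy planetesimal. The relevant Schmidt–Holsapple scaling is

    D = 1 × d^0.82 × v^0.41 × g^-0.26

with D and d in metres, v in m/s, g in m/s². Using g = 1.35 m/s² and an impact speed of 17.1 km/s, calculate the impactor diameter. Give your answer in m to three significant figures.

d ≈ 505 m

Rearranging for d: d = [D / (1 · 17100^0.41 · 1.35^-0.26)]^(1/0.82).
D = 8290 m.
17100^0.41 = 54.39
1.35^-0.26 = 0.9249
Denominator = 1 × 54.39 × 0.9249 = 50.31
D / 50.31 = 8290 / 50.31 = 164.8
d = 164.8^(1/0.82) = 164.8^1.2195 = 505.3 m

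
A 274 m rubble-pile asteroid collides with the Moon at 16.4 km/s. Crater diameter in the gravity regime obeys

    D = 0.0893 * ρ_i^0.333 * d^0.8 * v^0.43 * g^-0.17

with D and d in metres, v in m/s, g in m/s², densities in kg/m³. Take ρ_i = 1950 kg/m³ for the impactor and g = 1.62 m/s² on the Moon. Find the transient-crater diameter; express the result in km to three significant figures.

In SI units: v = 16400 m/s.
ρ_i^0.333 = 1950^0.333 = 12.46
d^0.8 = 274^0.8 = 89.17
v^0.43 = 16400^0.43 = 64.92
g^-0.17 = 1.62^-0.17 = 0.9213
D = 0.0893 × 12.46 × 89.17 × 64.92 × 0.9213 = 5934 m
   = 5.934 km

D ≈ 5.93 km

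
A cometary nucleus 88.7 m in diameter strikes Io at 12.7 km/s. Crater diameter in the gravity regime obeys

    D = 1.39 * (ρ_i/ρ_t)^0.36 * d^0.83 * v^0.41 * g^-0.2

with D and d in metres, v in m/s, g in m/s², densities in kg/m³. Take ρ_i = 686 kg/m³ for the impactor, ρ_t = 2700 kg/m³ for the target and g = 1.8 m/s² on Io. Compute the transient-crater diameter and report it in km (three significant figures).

D ≈ 1.50 km

In SI units: v = 12700 m/s.
(ρ_i/ρ_t)^0.36 = (686/2700)^0.36 = 0.6106
d^0.83 = 88.7^0.83 = 41.38
v^0.41 = 12700^0.41 = 48.15
g^-0.2 = 1.8^-0.2 = 0.8891
D = 1.39 × 0.6106 × 41.38 × 48.15 × 0.8891 = 1504 m
   = 1.504 km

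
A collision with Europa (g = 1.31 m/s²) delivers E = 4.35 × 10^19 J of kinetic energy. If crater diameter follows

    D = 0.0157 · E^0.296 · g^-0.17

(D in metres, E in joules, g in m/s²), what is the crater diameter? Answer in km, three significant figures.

D ≈ 9.75 km

E^0.296 = (4.35 × 10^19)^0.296 = 6.501 × 10^5
g^-0.17 = 1.31^-0.17 = 0.9551
D = 0.0157 × 6.501 × 10^5 × 0.9551 = 9748 m
   = 9.748 km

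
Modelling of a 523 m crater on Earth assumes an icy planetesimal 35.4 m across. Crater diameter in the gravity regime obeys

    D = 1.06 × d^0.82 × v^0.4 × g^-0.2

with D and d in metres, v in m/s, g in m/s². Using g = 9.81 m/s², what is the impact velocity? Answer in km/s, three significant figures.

v ≈ 11.3 km/s

Rearranging for v: v = [D / (1.06 · 35.4^0.82 · 9.81^-0.2)]^(1/0.4).
35.4^0.82 = 18.63
9.81^-0.2 = 0.6334
Denominator = 1.06 × 18.63 × 0.6334 = 12.51
D / 12.51 = 523 / 12.51 = 41.81
v = 41.81^(1/0.4) = 41.81^2.5 = 11303 m/s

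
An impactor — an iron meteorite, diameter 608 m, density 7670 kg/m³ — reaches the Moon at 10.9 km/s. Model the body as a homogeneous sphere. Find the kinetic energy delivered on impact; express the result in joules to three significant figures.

v = 10900 m/s.
Mass m = (π/6) ρ d³ = (π/6) × 7670 × (608)³ = 9.026 × 10^11 kg
E = ½ m v² = 0.5 × 9.026 × 10^11 × (10900)² = 5.362 × 10^19 J

E ≈ 5.36 × 10^19 J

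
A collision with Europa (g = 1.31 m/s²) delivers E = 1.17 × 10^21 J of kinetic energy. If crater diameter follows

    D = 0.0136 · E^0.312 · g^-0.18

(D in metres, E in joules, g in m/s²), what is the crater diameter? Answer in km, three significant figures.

E^0.312 = (1.17 × 10^21)^0.312 = 3.743 × 10^6
g^-0.18 = 1.31^-0.18 = 0.9526
D = 0.0136 × 3.743 × 10^6 × 0.9526 = 48492 m
   = 48.49 km

D ≈ 48.5 km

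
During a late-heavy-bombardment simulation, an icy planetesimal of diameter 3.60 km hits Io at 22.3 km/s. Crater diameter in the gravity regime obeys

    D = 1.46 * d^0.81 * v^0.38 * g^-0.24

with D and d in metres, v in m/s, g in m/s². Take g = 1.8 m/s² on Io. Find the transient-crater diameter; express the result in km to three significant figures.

In SI units: d = 3600 m, v = 22300 m/s.
d^0.81 = 3600^0.81 = 759.6
v^0.38 = 22300^0.38 = 44.91
g^-0.24 = 1.8^-0.24 = 0.8684
D = 1.46 × 759.6 × 44.91 × 0.8684 = 43251 m
   = 43.25 km

D ≈ 43.3 km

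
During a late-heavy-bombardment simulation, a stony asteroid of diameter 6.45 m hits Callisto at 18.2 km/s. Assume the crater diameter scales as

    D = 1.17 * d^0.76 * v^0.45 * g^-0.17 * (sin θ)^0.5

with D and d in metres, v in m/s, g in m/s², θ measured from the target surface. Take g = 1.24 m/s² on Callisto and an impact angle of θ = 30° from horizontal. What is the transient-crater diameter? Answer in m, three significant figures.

In SI units: v = 18200 m/s.
d^0.76 = 6.45^0.76 = 4.123
v^0.45 = 18200^0.45 = 82.61
g^-0.17 = 1.24^-0.17 = 0.9641
(sin 30°)^0.5 = 0.5000^0.5 = 0.7071
D = 1.17 × 4.123 × 82.61 × 0.9641 × 0.7071 = 271.7 m

D ≈ 272 m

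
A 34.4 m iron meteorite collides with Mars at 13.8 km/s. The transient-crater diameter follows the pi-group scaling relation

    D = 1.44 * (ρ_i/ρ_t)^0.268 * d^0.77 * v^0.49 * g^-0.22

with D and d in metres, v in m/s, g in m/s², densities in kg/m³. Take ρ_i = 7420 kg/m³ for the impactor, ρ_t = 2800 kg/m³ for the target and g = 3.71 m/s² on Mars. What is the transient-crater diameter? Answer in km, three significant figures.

D ≈ 2.28 km

In SI units: v = 13800 m/s.
(ρ_i/ρ_t)^0.268 = (7420/2800)^0.268 = 1.298
d^0.77 = 34.4^0.77 = 15.25
v^0.49 = 13800^0.49 = 106.8
g^-0.22 = 3.71^-0.22 = 0.7494
D = 1.44 × 1.298 × 15.25 × 106.8 × 0.7494 = 2281 m
   = 2.281 km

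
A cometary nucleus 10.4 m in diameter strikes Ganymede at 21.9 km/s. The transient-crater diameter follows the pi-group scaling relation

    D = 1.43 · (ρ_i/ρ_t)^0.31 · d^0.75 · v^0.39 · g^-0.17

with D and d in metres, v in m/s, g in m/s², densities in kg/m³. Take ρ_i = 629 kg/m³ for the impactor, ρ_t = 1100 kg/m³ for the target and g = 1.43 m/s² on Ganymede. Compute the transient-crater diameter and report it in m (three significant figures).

In SI units: v = 21900 m/s.
(ρ_i/ρ_t)^0.31 = (629/1100)^0.31 = 0.8409
d^0.75 = 10.4^0.75 = 5.791
v^0.39 = 21900^0.39 = 49.29
g^-0.17 = 1.43^-0.17 = 0.9410
D = 1.43 × 0.8409 × 5.791 × 49.29 × 0.9410 = 323.0 m

D ≈ 323 m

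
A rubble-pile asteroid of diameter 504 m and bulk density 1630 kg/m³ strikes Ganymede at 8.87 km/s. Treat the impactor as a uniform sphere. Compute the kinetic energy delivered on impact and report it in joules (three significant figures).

E ≈ 4.30 × 10^18 J

v = 8870 m/s.
Mass m = (π/6) ρ d³ = (π/6) × 1630 × (504)³ = 1.093 × 10^11 kg
E = ½ m v² = 0.5 × 1.093 × 10^11 × (8870)² = 4.300 × 10^18 J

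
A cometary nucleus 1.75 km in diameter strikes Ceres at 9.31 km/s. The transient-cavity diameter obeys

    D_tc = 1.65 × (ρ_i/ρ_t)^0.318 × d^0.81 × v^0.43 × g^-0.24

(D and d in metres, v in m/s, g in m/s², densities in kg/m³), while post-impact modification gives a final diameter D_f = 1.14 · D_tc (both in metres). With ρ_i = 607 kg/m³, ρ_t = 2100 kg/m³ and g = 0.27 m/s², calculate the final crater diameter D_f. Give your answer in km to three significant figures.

In SI: d = 1750 m, v = 9310 m/s.
(ρ_i/ρ_t)^0.318 = (607/2100)^0.318 = 0.6739
d^0.81 = 1750^0.81 = 423.5
v^0.43 = 9310^0.43 = 50.89
g^-0.24 = 0.27^-0.24 = 1.369
D_tc = 1.65 × 0.6739 × 423.5 × 50.89 × 1.369 = 32810 m
D_f = 1.14 × 32810 = 37403 m
     = 37.40 km

D_f ≈ 37.4 km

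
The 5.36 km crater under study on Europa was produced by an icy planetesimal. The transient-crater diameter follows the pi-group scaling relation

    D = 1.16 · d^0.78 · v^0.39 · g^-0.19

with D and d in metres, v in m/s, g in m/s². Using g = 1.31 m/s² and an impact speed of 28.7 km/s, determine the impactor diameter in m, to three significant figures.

Rearranging for d: d = [D / (1.16 · 28700^0.39 · 1.31^-0.19)]^(1/0.78).
D = 5360 m.
28700^0.39 = 54.77
1.31^-0.19 = 0.9500
Denominator = 1.16 × 54.77 × 0.9500 = 60.36
D / 60.36 = 5360 / 60.36 = 88.80
d = 88.80^(1/0.78) = 88.80^1.2821 = 314.8 m

d ≈ 315 m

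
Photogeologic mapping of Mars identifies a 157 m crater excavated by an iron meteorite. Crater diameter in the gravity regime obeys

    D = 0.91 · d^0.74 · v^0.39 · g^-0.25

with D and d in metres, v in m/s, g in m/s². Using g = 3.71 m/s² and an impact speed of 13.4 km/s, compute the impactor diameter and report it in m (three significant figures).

Rearranging for d: d = [D / (0.91 · 13400^0.39 · 3.71^-0.25)]^(1/0.74).
13400^0.39 = 40.70
3.71^-0.25 = 0.7205
Denominator = 0.91 × 40.70 × 0.7205 = 26.69
D / 26.69 = 157 / 26.69 = 5.882
d = 5.882^(1/0.74) = 5.882^1.3514 = 10.96 m

d ≈ 11.0 m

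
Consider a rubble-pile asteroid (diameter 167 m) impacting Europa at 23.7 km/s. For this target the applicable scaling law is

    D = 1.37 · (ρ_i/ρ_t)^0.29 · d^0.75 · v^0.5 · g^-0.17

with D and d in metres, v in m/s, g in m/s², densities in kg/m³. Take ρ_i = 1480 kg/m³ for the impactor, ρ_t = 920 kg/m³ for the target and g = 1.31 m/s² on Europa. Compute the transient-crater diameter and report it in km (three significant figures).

In SI units: v = 23700 m/s.
(ρ_i/ρ_t)^0.29 = (1480/920)^0.29 = 1.148
d^0.75 = 167^0.75 = 46.46
v^0.5 = 23700^0.5 = 153.9
g^-0.17 = 1.31^-0.17 = 0.9551
D = 1.37 × 1.148 × 46.46 × 153.9 × 0.9551 = 10741 m
   = 10.74 km

D ≈ 10.7 km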